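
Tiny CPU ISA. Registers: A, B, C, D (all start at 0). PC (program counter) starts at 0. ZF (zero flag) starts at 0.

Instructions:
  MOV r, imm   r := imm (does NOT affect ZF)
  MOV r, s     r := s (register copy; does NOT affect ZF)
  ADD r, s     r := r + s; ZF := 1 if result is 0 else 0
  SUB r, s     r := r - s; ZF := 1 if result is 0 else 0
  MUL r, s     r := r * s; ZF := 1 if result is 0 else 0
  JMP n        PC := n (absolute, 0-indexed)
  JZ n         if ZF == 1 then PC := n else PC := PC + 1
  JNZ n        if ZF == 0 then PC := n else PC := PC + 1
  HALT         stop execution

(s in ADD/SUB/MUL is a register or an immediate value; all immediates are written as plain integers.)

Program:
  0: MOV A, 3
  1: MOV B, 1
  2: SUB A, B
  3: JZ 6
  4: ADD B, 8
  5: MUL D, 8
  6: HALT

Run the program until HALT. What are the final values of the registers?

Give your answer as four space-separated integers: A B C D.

Answer: 2 9 0 0

Derivation:
Step 1: PC=0 exec 'MOV A, 3'. After: A=3 B=0 C=0 D=0 ZF=0 PC=1
Step 2: PC=1 exec 'MOV B, 1'. After: A=3 B=1 C=0 D=0 ZF=0 PC=2
Step 3: PC=2 exec 'SUB A, B'. After: A=2 B=1 C=0 D=0 ZF=0 PC=3
Step 4: PC=3 exec 'JZ 6'. After: A=2 B=1 C=0 D=0 ZF=0 PC=4
Step 5: PC=4 exec 'ADD B, 8'. After: A=2 B=9 C=0 D=0 ZF=0 PC=5
Step 6: PC=5 exec 'MUL D, 8'. After: A=2 B=9 C=0 D=0 ZF=1 PC=6
Step 7: PC=6 exec 'HALT'. After: A=2 B=9 C=0 D=0 ZF=1 PC=6 HALTED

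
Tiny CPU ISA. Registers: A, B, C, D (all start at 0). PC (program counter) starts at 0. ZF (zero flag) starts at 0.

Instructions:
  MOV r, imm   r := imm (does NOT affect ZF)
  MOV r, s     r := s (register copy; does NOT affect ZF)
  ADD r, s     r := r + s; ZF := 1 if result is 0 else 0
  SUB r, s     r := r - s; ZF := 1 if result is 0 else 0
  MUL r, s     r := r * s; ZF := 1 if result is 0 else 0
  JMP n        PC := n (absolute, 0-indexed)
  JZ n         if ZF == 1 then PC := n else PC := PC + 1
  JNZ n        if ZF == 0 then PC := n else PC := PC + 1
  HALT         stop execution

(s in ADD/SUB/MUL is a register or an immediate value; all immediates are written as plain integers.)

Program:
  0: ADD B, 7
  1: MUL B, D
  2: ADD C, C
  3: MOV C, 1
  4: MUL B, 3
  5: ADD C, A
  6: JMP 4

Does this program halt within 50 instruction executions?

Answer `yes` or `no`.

Step 1: PC=0 exec 'ADD B, 7'. After: A=0 B=7 C=0 D=0 ZF=0 PC=1
Step 2: PC=1 exec 'MUL B, D'. After: A=0 B=0 C=0 D=0 ZF=1 PC=2
Step 3: PC=2 exec 'ADD C, C'. After: A=0 B=0 C=0 D=0 ZF=1 PC=3
Step 4: PC=3 exec 'MOV C, 1'. After: A=0 B=0 C=1 D=0 ZF=1 PC=4
Step 5: PC=4 exec 'MUL B, 3'. After: A=0 B=0 C=1 D=0 ZF=1 PC=5
Step 6: PC=5 exec 'ADD C, A'. After: A=0 B=0 C=1 D=0 ZF=0 PC=6
Step 7: PC=6 exec 'JMP 4'. After: A=0 B=0 C=1 D=0 ZF=0 PC=4
Step 8: PC=4 exec 'MUL B, 3'. After: A=0 B=0 C=1 D=0 ZF=1 PC=5
State after step 8 equals state after step 5: the program is in a cycle of length 3 and will never halt.

Answer: no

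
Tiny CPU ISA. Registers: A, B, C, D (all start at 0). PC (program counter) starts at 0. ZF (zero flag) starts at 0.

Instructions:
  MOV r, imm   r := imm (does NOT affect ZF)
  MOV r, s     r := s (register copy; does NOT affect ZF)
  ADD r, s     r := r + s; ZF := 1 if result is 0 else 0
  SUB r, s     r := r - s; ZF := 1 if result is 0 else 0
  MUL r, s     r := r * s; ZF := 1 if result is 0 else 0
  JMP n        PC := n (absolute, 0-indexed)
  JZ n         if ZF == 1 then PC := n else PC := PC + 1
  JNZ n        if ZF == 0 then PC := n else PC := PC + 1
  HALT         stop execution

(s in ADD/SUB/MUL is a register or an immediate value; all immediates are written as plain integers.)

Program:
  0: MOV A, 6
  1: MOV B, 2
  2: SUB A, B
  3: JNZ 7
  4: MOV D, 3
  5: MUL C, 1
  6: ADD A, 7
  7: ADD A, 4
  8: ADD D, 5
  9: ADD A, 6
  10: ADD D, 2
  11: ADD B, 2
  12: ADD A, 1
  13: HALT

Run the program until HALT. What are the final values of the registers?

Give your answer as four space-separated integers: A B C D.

Answer: 15 4 0 7

Derivation:
Step 1: PC=0 exec 'MOV A, 6'. After: A=6 B=0 C=0 D=0 ZF=0 PC=1
Step 2: PC=1 exec 'MOV B, 2'. After: A=6 B=2 C=0 D=0 ZF=0 PC=2
Step 3: PC=2 exec 'SUB A, B'. After: A=4 B=2 C=0 D=0 ZF=0 PC=3
Step 4: PC=3 exec 'JNZ 7'. After: A=4 B=2 C=0 D=0 ZF=0 PC=7
Step 5: PC=7 exec 'ADD A, 4'. After: A=8 B=2 C=0 D=0 ZF=0 PC=8
Step 6: PC=8 exec 'ADD D, 5'. After: A=8 B=2 C=0 D=5 ZF=0 PC=9
Step 7: PC=9 exec 'ADD A, 6'. After: A=14 B=2 C=0 D=5 ZF=0 PC=10
Step 8: PC=10 exec 'ADD D, 2'. After: A=14 B=2 C=0 D=7 ZF=0 PC=11
Step 9: PC=11 exec 'ADD B, 2'. After: A=14 B=4 C=0 D=7 ZF=0 PC=12
Step 10: PC=12 exec 'ADD A, 1'. After: A=15 B=4 C=0 D=7 ZF=0 PC=13
Step 11: PC=13 exec 'HALT'. After: A=15 B=4 C=0 D=7 ZF=0 PC=13 HALTED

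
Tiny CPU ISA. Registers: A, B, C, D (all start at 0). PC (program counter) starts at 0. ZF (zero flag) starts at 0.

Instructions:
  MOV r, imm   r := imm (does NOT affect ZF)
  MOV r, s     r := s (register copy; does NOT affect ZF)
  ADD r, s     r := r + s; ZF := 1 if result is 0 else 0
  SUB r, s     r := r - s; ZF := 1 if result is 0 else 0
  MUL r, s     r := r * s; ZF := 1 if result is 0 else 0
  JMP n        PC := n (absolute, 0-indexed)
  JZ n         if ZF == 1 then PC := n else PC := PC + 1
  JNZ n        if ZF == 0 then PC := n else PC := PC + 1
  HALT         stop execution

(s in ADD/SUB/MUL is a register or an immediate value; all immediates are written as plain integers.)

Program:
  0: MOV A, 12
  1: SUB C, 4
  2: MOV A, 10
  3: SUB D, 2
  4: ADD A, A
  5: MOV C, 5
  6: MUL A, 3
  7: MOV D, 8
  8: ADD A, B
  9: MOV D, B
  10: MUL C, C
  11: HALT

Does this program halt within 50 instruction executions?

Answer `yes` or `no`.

Answer: yes

Derivation:
Step 1: PC=0 exec 'MOV A, 12'. After: A=12 B=0 C=0 D=0 ZF=0 PC=1
Step 2: PC=1 exec 'SUB C, 4'. After: A=12 B=0 C=-4 D=0 ZF=0 PC=2
Step 3: PC=2 exec 'MOV A, 10'. After: A=10 B=0 C=-4 D=0 ZF=0 PC=3
Step 4: PC=3 exec 'SUB D, 2'. After: A=10 B=0 C=-4 D=-2 ZF=0 PC=4
Step 5: PC=4 exec 'ADD A, A'. After: A=20 B=0 C=-4 D=-2 ZF=0 PC=5
Step 6: PC=5 exec 'MOV C, 5'. After: A=20 B=0 C=5 D=-2 ZF=0 PC=6
Step 7: PC=6 exec 'MUL A, 3'. After: A=60 B=0 C=5 D=-2 ZF=0 PC=7
Step 8: PC=7 exec 'MOV D, 8'. After: A=60 B=0 C=5 D=8 ZF=0 PC=8
Step 9: PC=8 exec 'ADD A, B'. After: A=60 B=0 C=5 D=8 ZF=0 PC=9
Step 10: PC=9 exec 'MOV D, B'. After: A=60 B=0 C=5 D=0 ZF=0 PC=10
Step 11: PC=10 exec 'MUL C, C'. After: A=60 B=0 C=25 D=0 ZF=0 PC=11
Step 12: PC=11 exec 'HALT'. After: A=60 B=0 C=25 D=0 ZF=0 PC=11 HALTED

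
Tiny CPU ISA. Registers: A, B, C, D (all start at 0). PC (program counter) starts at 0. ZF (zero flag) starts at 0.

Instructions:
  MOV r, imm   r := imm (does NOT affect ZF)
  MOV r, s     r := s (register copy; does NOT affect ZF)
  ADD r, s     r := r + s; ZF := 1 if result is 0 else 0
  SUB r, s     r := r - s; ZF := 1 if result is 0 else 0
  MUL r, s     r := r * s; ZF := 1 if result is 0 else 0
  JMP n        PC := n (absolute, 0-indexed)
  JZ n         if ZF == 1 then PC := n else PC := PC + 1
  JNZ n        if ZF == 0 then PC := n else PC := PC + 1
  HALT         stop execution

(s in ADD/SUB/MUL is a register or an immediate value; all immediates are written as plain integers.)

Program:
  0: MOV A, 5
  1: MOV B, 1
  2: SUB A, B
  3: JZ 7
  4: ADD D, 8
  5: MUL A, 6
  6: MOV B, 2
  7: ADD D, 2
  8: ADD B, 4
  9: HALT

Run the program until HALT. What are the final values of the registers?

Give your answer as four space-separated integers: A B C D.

Answer: 24 6 0 10

Derivation:
Step 1: PC=0 exec 'MOV A, 5'. After: A=5 B=0 C=0 D=0 ZF=0 PC=1
Step 2: PC=1 exec 'MOV B, 1'. After: A=5 B=1 C=0 D=0 ZF=0 PC=2
Step 3: PC=2 exec 'SUB A, B'. After: A=4 B=1 C=0 D=0 ZF=0 PC=3
Step 4: PC=3 exec 'JZ 7'. After: A=4 B=1 C=0 D=0 ZF=0 PC=4
Step 5: PC=4 exec 'ADD D, 8'. After: A=4 B=1 C=0 D=8 ZF=0 PC=5
Step 6: PC=5 exec 'MUL A, 6'. After: A=24 B=1 C=0 D=8 ZF=0 PC=6
Step 7: PC=6 exec 'MOV B, 2'. After: A=24 B=2 C=0 D=8 ZF=0 PC=7
Step 8: PC=7 exec 'ADD D, 2'. After: A=24 B=2 C=0 D=10 ZF=0 PC=8
Step 9: PC=8 exec 'ADD B, 4'. After: A=24 B=6 C=0 D=10 ZF=0 PC=9
Step 10: PC=9 exec 'HALT'. After: A=24 B=6 C=0 D=10 ZF=0 PC=9 HALTED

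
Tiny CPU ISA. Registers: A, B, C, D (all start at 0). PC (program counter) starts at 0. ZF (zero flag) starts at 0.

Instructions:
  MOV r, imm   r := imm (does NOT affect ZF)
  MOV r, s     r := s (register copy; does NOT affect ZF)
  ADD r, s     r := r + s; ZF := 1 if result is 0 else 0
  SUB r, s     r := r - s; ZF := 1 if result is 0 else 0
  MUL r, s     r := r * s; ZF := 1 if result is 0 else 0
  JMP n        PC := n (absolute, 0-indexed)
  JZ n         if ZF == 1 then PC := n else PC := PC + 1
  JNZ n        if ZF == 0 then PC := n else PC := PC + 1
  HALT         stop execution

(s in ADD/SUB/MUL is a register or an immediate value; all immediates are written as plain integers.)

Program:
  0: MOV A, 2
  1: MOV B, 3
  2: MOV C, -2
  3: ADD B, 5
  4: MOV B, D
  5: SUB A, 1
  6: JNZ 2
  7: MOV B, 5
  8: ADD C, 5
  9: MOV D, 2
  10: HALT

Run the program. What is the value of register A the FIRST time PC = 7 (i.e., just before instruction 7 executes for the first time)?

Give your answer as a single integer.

Step 1: PC=0 exec 'MOV A, 2'. After: A=2 B=0 C=0 D=0 ZF=0 PC=1
Step 2: PC=1 exec 'MOV B, 3'. After: A=2 B=3 C=0 D=0 ZF=0 PC=2
Step 3: PC=2 exec 'MOV C, -2'. After: A=2 B=3 C=-2 D=0 ZF=0 PC=3
Step 4: PC=3 exec 'ADD B, 5'. After: A=2 B=8 C=-2 D=0 ZF=0 PC=4
Step 5: PC=4 exec 'MOV B, D'. After: A=2 B=0 C=-2 D=0 ZF=0 PC=5
Step 6: PC=5 exec 'SUB A, 1'. After: A=1 B=0 C=-2 D=0 ZF=0 PC=6
Step 7: PC=6 exec 'JNZ 2'. After: A=1 B=0 C=-2 D=0 ZF=0 PC=2
Step 8: PC=2 exec 'MOV C, -2'. After: A=1 B=0 C=-2 D=0 ZF=0 PC=3
Step 9: PC=3 exec 'ADD B, 5'. After: A=1 B=5 C=-2 D=0 ZF=0 PC=4
Step 10: PC=4 exec 'MOV B, D'. After: A=1 B=0 C=-2 D=0 ZF=0 PC=5
Step 11: PC=5 exec 'SUB A, 1'. After: A=0 B=0 C=-2 D=0 ZF=1 PC=6
Step 12: PC=6 exec 'JNZ 2'. After: A=0 B=0 C=-2 D=0 ZF=1 PC=7
First time PC=7: A=0

0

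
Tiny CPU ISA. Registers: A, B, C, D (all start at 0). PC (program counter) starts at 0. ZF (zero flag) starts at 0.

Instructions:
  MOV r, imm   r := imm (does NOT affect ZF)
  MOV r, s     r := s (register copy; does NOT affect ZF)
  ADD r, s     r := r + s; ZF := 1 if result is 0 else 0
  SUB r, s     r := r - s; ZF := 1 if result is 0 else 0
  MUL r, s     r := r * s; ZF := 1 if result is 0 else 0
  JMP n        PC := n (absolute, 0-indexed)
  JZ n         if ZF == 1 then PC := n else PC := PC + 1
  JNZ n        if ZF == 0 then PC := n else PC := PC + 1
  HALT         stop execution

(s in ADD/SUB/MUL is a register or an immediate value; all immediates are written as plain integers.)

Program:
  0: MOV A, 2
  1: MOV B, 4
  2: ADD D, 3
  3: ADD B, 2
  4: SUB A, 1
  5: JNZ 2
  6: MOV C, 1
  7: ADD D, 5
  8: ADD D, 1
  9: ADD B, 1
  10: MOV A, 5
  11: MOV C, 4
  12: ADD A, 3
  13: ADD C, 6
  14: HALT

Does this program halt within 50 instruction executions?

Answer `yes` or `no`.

Answer: yes

Derivation:
Step 1: PC=0 exec 'MOV A, 2'. After: A=2 B=0 C=0 D=0 ZF=0 PC=1
Step 2: PC=1 exec 'MOV B, 4'. After: A=2 B=4 C=0 D=0 ZF=0 PC=2
Step 3: PC=2 exec 'ADD D, 3'. After: A=2 B=4 C=0 D=3 ZF=0 PC=3
Step 4: PC=3 exec 'ADD B, 2'. After: A=2 B=6 C=0 D=3 ZF=0 PC=4
Step 5: PC=4 exec 'SUB A, 1'. After: A=1 B=6 C=0 D=3 ZF=0 PC=5
Step 6: PC=5 exec 'JNZ 2'. After: A=1 B=6 C=0 D=3 ZF=0 PC=2
Step 7: PC=2 exec 'ADD D, 3'. After: A=1 B=6 C=0 D=6 ZF=0 PC=3
Step 8: PC=3 exec 'ADD B, 2'. After: A=1 B=8 C=0 D=6 ZF=0 PC=4
Step 9: PC=4 exec 'SUB A, 1'. After: A=0 B=8 C=0 D=6 ZF=1 PC=5
Step 10: PC=5 exec 'JNZ 2'. After: A=0 B=8 C=0 D=6 ZF=1 PC=6
Step 11: PC=6 exec 'MOV C, 1'. After: A=0 B=8 C=1 D=6 ZF=1 PC=7
Step 12: PC=7 exec 'ADD D, 5'. After: A=0 B=8 C=1 D=11 ZF=0 PC=8
Step 13: PC=8 exec 'ADD D, 1'. After: A=0 B=8 C=1 D=12 ZF=0 PC=9
Step 14: PC=9 exec 'ADD B, 1'. After: A=0 B=9 C=1 D=12 ZF=0 PC=10
Step 15: PC=10 exec 'MOV A, 5'. After: A=5 B=9 C=1 D=12 ZF=0 PC=11
Step 16: PC=11 exec 'MOV C, 4'. After: A=5 B=9 C=4 D=12 ZF=0 PC=12
Step 17: PC=12 exec 'ADD A, 3'. After: A=8 B=9 C=4 D=12 ZF=0 PC=13
Step 18: PC=13 exec 'ADD C, 6'. After: A=8 B=9 C=10 D=12 ZF=0 PC=14
Step 19: PC=14 exec 'HALT'. After: A=8 B=9 C=10 D=12 ZF=0 PC=14 HALTED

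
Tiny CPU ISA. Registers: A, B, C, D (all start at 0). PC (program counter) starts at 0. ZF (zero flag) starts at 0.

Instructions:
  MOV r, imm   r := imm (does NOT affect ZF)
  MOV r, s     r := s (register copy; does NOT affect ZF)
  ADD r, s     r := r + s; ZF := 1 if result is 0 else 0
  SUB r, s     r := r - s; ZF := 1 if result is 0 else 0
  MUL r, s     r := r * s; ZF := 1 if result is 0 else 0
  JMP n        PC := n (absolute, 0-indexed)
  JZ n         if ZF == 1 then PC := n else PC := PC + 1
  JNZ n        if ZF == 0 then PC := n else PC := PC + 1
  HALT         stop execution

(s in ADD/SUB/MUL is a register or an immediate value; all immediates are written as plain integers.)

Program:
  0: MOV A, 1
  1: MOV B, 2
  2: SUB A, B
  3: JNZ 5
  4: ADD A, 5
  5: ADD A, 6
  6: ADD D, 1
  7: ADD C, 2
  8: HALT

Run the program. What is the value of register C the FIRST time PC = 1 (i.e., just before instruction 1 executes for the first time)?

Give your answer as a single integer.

Step 1: PC=0 exec 'MOV A, 1'. After: A=1 B=0 C=0 D=0 ZF=0 PC=1
First time PC=1: C=0

0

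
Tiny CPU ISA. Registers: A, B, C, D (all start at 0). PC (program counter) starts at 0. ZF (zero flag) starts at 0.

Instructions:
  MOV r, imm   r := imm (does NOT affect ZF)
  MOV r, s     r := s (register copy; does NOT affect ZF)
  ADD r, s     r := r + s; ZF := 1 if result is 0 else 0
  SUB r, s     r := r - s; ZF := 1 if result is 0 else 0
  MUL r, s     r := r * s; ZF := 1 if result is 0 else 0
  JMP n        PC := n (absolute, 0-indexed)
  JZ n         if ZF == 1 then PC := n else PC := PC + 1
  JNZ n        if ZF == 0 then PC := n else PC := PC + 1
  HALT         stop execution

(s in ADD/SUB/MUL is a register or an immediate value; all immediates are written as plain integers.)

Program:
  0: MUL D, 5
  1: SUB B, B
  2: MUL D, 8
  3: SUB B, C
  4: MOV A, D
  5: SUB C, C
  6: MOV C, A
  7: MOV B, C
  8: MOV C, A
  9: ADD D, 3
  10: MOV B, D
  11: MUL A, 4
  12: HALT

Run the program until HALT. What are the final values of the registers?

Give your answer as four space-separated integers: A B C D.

Step 1: PC=0 exec 'MUL D, 5'. After: A=0 B=0 C=0 D=0 ZF=1 PC=1
Step 2: PC=1 exec 'SUB B, B'. After: A=0 B=0 C=0 D=0 ZF=1 PC=2
Step 3: PC=2 exec 'MUL D, 8'. After: A=0 B=0 C=0 D=0 ZF=1 PC=3
Step 4: PC=3 exec 'SUB B, C'. After: A=0 B=0 C=0 D=0 ZF=1 PC=4
Step 5: PC=4 exec 'MOV A, D'. After: A=0 B=0 C=0 D=0 ZF=1 PC=5
Step 6: PC=5 exec 'SUB C, C'. After: A=0 B=0 C=0 D=0 ZF=1 PC=6
Step 7: PC=6 exec 'MOV C, A'. After: A=0 B=0 C=0 D=0 ZF=1 PC=7
Step 8: PC=7 exec 'MOV B, C'. After: A=0 B=0 C=0 D=0 ZF=1 PC=8
Step 9: PC=8 exec 'MOV C, A'. After: A=0 B=0 C=0 D=0 ZF=1 PC=9
Step 10: PC=9 exec 'ADD D, 3'. After: A=0 B=0 C=0 D=3 ZF=0 PC=10
Step 11: PC=10 exec 'MOV B, D'. After: A=0 B=3 C=0 D=3 ZF=0 PC=11
Step 12: PC=11 exec 'MUL A, 4'. After: A=0 B=3 C=0 D=3 ZF=1 PC=12
Step 13: PC=12 exec 'HALT'. After: A=0 B=3 C=0 D=3 ZF=1 PC=12 HALTED

Answer: 0 3 0 3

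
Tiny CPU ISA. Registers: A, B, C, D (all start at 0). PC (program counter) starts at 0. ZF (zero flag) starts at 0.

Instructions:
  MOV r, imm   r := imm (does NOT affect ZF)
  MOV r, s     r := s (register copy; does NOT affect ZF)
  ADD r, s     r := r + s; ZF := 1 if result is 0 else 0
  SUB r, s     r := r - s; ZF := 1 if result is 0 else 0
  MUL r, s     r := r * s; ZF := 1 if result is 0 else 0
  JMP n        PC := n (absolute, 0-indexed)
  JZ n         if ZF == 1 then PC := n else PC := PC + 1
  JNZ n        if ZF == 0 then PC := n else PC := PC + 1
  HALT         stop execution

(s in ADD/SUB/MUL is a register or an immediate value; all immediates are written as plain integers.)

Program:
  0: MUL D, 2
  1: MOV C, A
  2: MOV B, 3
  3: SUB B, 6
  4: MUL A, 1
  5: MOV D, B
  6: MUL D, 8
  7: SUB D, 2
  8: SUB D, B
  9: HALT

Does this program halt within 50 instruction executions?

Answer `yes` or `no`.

Answer: yes

Derivation:
Step 1: PC=0 exec 'MUL D, 2'. After: A=0 B=0 C=0 D=0 ZF=1 PC=1
Step 2: PC=1 exec 'MOV C, A'. After: A=0 B=0 C=0 D=0 ZF=1 PC=2
Step 3: PC=2 exec 'MOV B, 3'. After: A=0 B=3 C=0 D=0 ZF=1 PC=3
Step 4: PC=3 exec 'SUB B, 6'. After: A=0 B=-3 C=0 D=0 ZF=0 PC=4
Step 5: PC=4 exec 'MUL A, 1'. After: A=0 B=-3 C=0 D=0 ZF=1 PC=5
Step 6: PC=5 exec 'MOV D, B'. After: A=0 B=-3 C=0 D=-3 ZF=1 PC=6
Step 7: PC=6 exec 'MUL D, 8'. After: A=0 B=-3 C=0 D=-24 ZF=0 PC=7
Step 8: PC=7 exec 'SUB D, 2'. After: A=0 B=-3 C=0 D=-26 ZF=0 PC=8
Step 9: PC=8 exec 'SUB D, B'. After: A=0 B=-3 C=0 D=-23 ZF=0 PC=9
Step 10: PC=9 exec 'HALT'. After: A=0 B=-3 C=0 D=-23 ZF=0 PC=9 HALTED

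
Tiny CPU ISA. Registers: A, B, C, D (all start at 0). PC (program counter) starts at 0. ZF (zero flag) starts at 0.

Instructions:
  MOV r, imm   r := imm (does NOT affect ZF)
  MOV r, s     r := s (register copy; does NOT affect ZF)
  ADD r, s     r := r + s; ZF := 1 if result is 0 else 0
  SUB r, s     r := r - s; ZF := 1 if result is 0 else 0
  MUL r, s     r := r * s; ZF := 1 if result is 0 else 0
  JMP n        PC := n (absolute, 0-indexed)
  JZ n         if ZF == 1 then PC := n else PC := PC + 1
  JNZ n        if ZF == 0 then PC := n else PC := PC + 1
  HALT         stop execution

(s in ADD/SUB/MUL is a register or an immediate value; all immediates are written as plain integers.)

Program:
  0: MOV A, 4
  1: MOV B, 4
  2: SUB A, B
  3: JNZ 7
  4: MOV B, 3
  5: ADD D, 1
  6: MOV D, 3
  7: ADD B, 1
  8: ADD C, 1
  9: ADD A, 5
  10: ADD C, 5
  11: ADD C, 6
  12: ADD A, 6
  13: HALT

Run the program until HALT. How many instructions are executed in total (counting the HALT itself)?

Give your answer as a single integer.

Step 1: PC=0 exec 'MOV A, 4'. After: A=4 B=0 C=0 D=0 ZF=0 PC=1
Step 2: PC=1 exec 'MOV B, 4'. After: A=4 B=4 C=0 D=0 ZF=0 PC=2
Step 3: PC=2 exec 'SUB A, B'. After: A=0 B=4 C=0 D=0 ZF=1 PC=3
Step 4: PC=3 exec 'JNZ 7'. After: A=0 B=4 C=0 D=0 ZF=1 PC=4
Step 5: PC=4 exec 'MOV B, 3'. After: A=0 B=3 C=0 D=0 ZF=1 PC=5
Step 6: PC=5 exec 'ADD D, 1'. After: A=0 B=3 C=0 D=1 ZF=0 PC=6
Step 7: PC=6 exec 'MOV D, 3'. After: A=0 B=3 C=0 D=3 ZF=0 PC=7
Step 8: PC=7 exec 'ADD B, 1'. After: A=0 B=4 C=0 D=3 ZF=0 PC=8
Step 9: PC=8 exec 'ADD C, 1'. After: A=0 B=4 C=1 D=3 ZF=0 PC=9
Step 10: PC=9 exec 'ADD A, 5'. After: A=5 B=4 C=1 D=3 ZF=0 PC=10
Step 11: PC=10 exec 'ADD C, 5'. After: A=5 B=4 C=6 D=3 ZF=0 PC=11
Step 12: PC=11 exec 'ADD C, 6'. After: A=5 B=4 C=12 D=3 ZF=0 PC=12
Step 13: PC=12 exec 'ADD A, 6'. After: A=11 B=4 C=12 D=3 ZF=0 PC=13
Step 14: PC=13 exec 'HALT'. After: A=11 B=4 C=12 D=3 ZF=0 PC=13 HALTED
Total instructions executed: 14

Answer: 14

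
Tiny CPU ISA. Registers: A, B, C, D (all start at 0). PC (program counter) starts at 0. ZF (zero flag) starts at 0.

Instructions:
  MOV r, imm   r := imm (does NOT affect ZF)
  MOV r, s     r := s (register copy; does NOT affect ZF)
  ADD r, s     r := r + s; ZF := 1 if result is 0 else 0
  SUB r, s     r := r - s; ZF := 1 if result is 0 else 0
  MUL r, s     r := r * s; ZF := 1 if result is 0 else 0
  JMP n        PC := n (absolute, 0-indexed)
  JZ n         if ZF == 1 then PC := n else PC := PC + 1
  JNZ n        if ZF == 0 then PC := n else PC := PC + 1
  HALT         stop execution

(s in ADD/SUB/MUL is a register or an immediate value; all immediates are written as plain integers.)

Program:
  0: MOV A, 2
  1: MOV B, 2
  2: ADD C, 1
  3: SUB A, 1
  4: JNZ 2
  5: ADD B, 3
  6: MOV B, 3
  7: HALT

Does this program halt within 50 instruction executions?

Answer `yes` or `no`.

Step 1: PC=0 exec 'MOV A, 2'. After: A=2 B=0 C=0 D=0 ZF=0 PC=1
Step 2: PC=1 exec 'MOV B, 2'. After: A=2 B=2 C=0 D=0 ZF=0 PC=2
Step 3: PC=2 exec 'ADD C, 1'. After: A=2 B=2 C=1 D=0 ZF=0 PC=3
Step 4: PC=3 exec 'SUB A, 1'. After: A=1 B=2 C=1 D=0 ZF=0 PC=4
Step 5: PC=4 exec 'JNZ 2'. After: A=1 B=2 C=1 D=0 ZF=0 PC=2
Step 6: PC=2 exec 'ADD C, 1'. After: A=1 B=2 C=2 D=0 ZF=0 PC=3
Step 7: PC=3 exec 'SUB A, 1'. After: A=0 B=2 C=2 D=0 ZF=1 PC=4
Step 8: PC=4 exec 'JNZ 2'. After: A=0 B=2 C=2 D=0 ZF=1 PC=5
Step 9: PC=5 exec 'ADD B, 3'. After: A=0 B=5 C=2 D=0 ZF=0 PC=6
Step 10: PC=6 exec 'MOV B, 3'. After: A=0 B=3 C=2 D=0 ZF=0 PC=7
Step 11: PC=7 exec 'HALT'. After: A=0 B=3 C=2 D=0 ZF=0 PC=7 HALTED

Answer: yes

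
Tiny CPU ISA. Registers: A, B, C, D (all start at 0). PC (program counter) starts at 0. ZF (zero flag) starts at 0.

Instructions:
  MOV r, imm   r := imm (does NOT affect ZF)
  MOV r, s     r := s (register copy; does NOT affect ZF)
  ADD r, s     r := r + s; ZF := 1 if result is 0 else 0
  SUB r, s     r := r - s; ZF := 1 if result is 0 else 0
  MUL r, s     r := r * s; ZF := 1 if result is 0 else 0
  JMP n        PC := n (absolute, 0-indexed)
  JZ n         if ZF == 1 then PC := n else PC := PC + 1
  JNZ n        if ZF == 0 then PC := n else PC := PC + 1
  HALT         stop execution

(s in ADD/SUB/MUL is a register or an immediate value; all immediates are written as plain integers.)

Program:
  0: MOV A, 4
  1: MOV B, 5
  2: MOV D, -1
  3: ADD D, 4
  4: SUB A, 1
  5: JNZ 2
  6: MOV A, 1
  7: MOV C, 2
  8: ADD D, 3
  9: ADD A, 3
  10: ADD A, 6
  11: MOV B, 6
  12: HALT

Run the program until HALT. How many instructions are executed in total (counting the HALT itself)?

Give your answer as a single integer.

Step 1: PC=0 exec 'MOV A, 4'. After: A=4 B=0 C=0 D=0 ZF=0 PC=1
Step 2: PC=1 exec 'MOV B, 5'. After: A=4 B=5 C=0 D=0 ZF=0 PC=2
Step 3: PC=2 exec 'MOV D, -1'. After: A=4 B=5 C=0 D=-1 ZF=0 PC=3
Step 4: PC=3 exec 'ADD D, 4'. After: A=4 B=5 C=0 D=3 ZF=0 PC=4
Step 5: PC=4 exec 'SUB A, 1'. After: A=3 B=5 C=0 D=3 ZF=0 PC=5
Step 6: PC=5 exec 'JNZ 2'. After: A=3 B=5 C=0 D=3 ZF=0 PC=2
Step 7: PC=2 exec 'MOV D, -1'. After: A=3 B=5 C=0 D=-1 ZF=0 PC=3
Step 8: PC=3 exec 'ADD D, 4'. After: A=3 B=5 C=0 D=3 ZF=0 PC=4
Step 9: PC=4 exec 'SUB A, 1'. After: A=2 B=5 C=0 D=3 ZF=0 PC=5
Step 10: PC=5 exec 'JNZ 2'. After: A=2 B=5 C=0 D=3 ZF=0 PC=2
Step 11: PC=2 exec 'MOV D, -1'. After: A=2 B=5 C=0 D=-1 ZF=0 PC=3
Step 12: PC=3 exec 'ADD D, 4'. After: A=2 B=5 C=0 D=3 ZF=0 PC=4
Step 13: PC=4 exec 'SUB A, 1'. After: A=1 B=5 C=0 D=3 ZF=0 PC=5
Step 14: PC=5 exec 'JNZ 2'. After: A=1 B=5 C=0 D=3 ZF=0 PC=2
Step 15: PC=2 exec 'MOV D, -1'. After: A=1 B=5 C=0 D=-1 ZF=0 PC=3
Step 16: PC=3 exec 'ADD D, 4'. After: A=1 B=5 C=0 D=3 ZF=0 PC=4
Step 17: PC=4 exec 'SUB A, 1'. After: A=0 B=5 C=0 D=3 ZF=1 PC=5
Step 18: PC=5 exec 'JNZ 2'. After: A=0 B=5 C=0 D=3 ZF=1 PC=6
Step 19: PC=6 exec 'MOV A, 1'. After: A=1 B=5 C=0 D=3 ZF=1 PC=7
Step 20: PC=7 exec 'MOV C, 2'. After: A=1 B=5 C=2 D=3 ZF=1 PC=8
Step 21: PC=8 exec 'ADD D, 3'. After: A=1 B=5 C=2 D=6 ZF=0 PC=9
Step 22: PC=9 exec 'ADD A, 3'. After: A=4 B=5 C=2 D=6 ZF=0 PC=10
Step 23: PC=10 exec 'ADD A, 6'. After: A=10 B=5 C=2 D=6 ZF=0 PC=11
Step 24: PC=11 exec 'MOV B, 6'. After: A=10 B=6 C=2 D=6 ZF=0 PC=12
Step 25: PC=12 exec 'HALT'. After: A=10 B=6 C=2 D=6 ZF=0 PC=12 HALTED
Total instructions executed: 25

Answer: 25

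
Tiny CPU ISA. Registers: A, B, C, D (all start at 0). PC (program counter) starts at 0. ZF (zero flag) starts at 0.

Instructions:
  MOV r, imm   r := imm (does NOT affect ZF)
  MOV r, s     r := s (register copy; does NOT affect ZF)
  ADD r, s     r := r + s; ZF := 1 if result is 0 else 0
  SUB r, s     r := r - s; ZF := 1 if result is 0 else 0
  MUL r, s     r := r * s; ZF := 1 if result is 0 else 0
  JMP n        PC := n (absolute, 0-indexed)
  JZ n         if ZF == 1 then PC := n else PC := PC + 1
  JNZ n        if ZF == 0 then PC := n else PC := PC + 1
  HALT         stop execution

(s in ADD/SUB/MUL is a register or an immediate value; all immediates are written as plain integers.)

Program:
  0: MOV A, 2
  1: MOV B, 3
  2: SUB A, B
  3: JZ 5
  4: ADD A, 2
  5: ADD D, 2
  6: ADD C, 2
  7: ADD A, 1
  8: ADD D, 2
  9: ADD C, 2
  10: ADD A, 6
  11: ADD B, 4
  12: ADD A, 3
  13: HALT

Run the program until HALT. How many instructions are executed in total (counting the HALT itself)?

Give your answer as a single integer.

Answer: 14

Derivation:
Step 1: PC=0 exec 'MOV A, 2'. After: A=2 B=0 C=0 D=0 ZF=0 PC=1
Step 2: PC=1 exec 'MOV B, 3'. After: A=2 B=3 C=0 D=0 ZF=0 PC=2
Step 3: PC=2 exec 'SUB A, B'. After: A=-1 B=3 C=0 D=0 ZF=0 PC=3
Step 4: PC=3 exec 'JZ 5'. After: A=-1 B=3 C=0 D=0 ZF=0 PC=4
Step 5: PC=4 exec 'ADD A, 2'. After: A=1 B=3 C=0 D=0 ZF=0 PC=5
Step 6: PC=5 exec 'ADD D, 2'. After: A=1 B=3 C=0 D=2 ZF=0 PC=6
Step 7: PC=6 exec 'ADD C, 2'. After: A=1 B=3 C=2 D=2 ZF=0 PC=7
Step 8: PC=7 exec 'ADD A, 1'. After: A=2 B=3 C=2 D=2 ZF=0 PC=8
Step 9: PC=8 exec 'ADD D, 2'. After: A=2 B=3 C=2 D=4 ZF=0 PC=9
Step 10: PC=9 exec 'ADD C, 2'. After: A=2 B=3 C=4 D=4 ZF=0 PC=10
Step 11: PC=10 exec 'ADD A, 6'. After: A=8 B=3 C=4 D=4 ZF=0 PC=11
Step 12: PC=11 exec 'ADD B, 4'. After: A=8 B=7 C=4 D=4 ZF=0 PC=12
Step 13: PC=12 exec 'ADD A, 3'. After: A=11 B=7 C=4 D=4 ZF=0 PC=13
Step 14: PC=13 exec 'HALT'. After: A=11 B=7 C=4 D=4 ZF=0 PC=13 HALTED
Total instructions executed: 14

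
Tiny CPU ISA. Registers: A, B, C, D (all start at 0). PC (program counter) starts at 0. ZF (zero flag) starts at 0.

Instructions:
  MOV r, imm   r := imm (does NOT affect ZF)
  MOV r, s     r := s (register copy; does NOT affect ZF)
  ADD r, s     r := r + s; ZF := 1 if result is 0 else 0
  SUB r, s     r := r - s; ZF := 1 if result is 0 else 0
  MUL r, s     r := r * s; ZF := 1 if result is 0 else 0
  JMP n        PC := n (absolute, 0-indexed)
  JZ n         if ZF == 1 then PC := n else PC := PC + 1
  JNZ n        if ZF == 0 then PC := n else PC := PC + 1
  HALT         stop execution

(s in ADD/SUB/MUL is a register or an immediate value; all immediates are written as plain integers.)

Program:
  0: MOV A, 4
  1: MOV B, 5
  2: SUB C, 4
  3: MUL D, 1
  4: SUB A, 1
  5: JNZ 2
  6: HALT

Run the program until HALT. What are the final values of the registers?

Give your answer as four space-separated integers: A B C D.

Step 1: PC=0 exec 'MOV A, 4'. After: A=4 B=0 C=0 D=0 ZF=0 PC=1
Step 2: PC=1 exec 'MOV B, 5'. After: A=4 B=5 C=0 D=0 ZF=0 PC=2
Step 3: PC=2 exec 'SUB C, 4'. After: A=4 B=5 C=-4 D=0 ZF=0 PC=3
Step 4: PC=3 exec 'MUL D, 1'. After: A=4 B=5 C=-4 D=0 ZF=1 PC=4
Step 5: PC=4 exec 'SUB A, 1'. After: A=3 B=5 C=-4 D=0 ZF=0 PC=5
Step 6: PC=5 exec 'JNZ 2'. After: A=3 B=5 C=-4 D=0 ZF=0 PC=2
Step 7: PC=2 exec 'SUB C, 4'. After: A=3 B=5 C=-8 D=0 ZF=0 PC=3
Step 8: PC=3 exec 'MUL D, 1'. After: A=3 B=5 C=-8 D=0 ZF=1 PC=4
Step 9: PC=4 exec 'SUB A, 1'. After: A=2 B=5 C=-8 D=0 ZF=0 PC=5
Step 10: PC=5 exec 'JNZ 2'. After: A=2 B=5 C=-8 D=0 ZF=0 PC=2
Step 11: PC=2 exec 'SUB C, 4'. After: A=2 B=5 C=-12 D=0 ZF=0 PC=3
Step 12: PC=3 exec 'MUL D, 1'. After: A=2 B=5 C=-12 D=0 ZF=1 PC=4
Step 13: PC=4 exec 'SUB A, 1'. After: A=1 B=5 C=-12 D=0 ZF=0 PC=5
Step 14: PC=5 exec 'JNZ 2'. After: A=1 B=5 C=-12 D=0 ZF=0 PC=2
Step 15: PC=2 exec 'SUB C, 4'. After: A=1 B=5 C=-16 D=0 ZF=0 PC=3
Step 16: PC=3 exec 'MUL D, 1'. After: A=1 B=5 C=-16 D=0 ZF=1 PC=4
Step 17: PC=4 exec 'SUB A, 1'. After: A=0 B=5 C=-16 D=0 ZF=1 PC=5
Step 18: PC=5 exec 'JNZ 2'. After: A=0 B=5 C=-16 D=0 ZF=1 PC=6
Step 19: PC=6 exec 'HALT'. After: A=0 B=5 C=-16 D=0 ZF=1 PC=6 HALTED

Answer: 0 5 -16 0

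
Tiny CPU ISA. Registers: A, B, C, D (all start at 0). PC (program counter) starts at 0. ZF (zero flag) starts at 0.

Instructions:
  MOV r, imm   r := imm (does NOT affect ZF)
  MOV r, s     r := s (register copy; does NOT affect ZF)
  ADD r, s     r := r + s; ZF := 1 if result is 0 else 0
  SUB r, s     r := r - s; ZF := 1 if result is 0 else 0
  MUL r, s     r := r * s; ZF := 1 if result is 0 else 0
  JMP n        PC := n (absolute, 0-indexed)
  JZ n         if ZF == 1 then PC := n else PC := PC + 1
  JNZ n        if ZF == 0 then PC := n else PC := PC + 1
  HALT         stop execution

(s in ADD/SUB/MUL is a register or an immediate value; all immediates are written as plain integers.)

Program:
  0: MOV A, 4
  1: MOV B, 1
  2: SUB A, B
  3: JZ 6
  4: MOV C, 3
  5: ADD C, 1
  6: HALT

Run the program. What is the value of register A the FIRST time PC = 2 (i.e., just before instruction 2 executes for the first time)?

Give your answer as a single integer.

Step 1: PC=0 exec 'MOV A, 4'. After: A=4 B=0 C=0 D=0 ZF=0 PC=1
Step 2: PC=1 exec 'MOV B, 1'. After: A=4 B=1 C=0 D=0 ZF=0 PC=2
First time PC=2: A=4

4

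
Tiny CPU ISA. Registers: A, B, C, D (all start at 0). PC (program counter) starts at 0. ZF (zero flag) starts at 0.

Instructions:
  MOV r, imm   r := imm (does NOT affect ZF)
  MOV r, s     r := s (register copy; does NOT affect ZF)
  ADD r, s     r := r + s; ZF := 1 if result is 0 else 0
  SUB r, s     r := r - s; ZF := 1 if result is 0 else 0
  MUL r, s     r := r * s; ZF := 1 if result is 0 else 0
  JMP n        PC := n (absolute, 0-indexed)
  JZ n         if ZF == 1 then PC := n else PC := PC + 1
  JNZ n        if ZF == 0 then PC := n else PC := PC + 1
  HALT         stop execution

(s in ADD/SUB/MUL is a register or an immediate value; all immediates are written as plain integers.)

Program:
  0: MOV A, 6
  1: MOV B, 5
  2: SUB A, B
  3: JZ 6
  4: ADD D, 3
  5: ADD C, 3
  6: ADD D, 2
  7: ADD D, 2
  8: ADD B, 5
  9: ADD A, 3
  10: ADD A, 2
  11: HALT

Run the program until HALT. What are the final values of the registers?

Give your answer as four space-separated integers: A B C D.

Step 1: PC=0 exec 'MOV A, 6'. After: A=6 B=0 C=0 D=0 ZF=0 PC=1
Step 2: PC=1 exec 'MOV B, 5'. After: A=6 B=5 C=0 D=0 ZF=0 PC=2
Step 3: PC=2 exec 'SUB A, B'. After: A=1 B=5 C=0 D=0 ZF=0 PC=3
Step 4: PC=3 exec 'JZ 6'. After: A=1 B=5 C=0 D=0 ZF=0 PC=4
Step 5: PC=4 exec 'ADD D, 3'. After: A=1 B=5 C=0 D=3 ZF=0 PC=5
Step 6: PC=5 exec 'ADD C, 3'. After: A=1 B=5 C=3 D=3 ZF=0 PC=6
Step 7: PC=6 exec 'ADD D, 2'. After: A=1 B=5 C=3 D=5 ZF=0 PC=7
Step 8: PC=7 exec 'ADD D, 2'. After: A=1 B=5 C=3 D=7 ZF=0 PC=8
Step 9: PC=8 exec 'ADD B, 5'. After: A=1 B=10 C=3 D=7 ZF=0 PC=9
Step 10: PC=9 exec 'ADD A, 3'. After: A=4 B=10 C=3 D=7 ZF=0 PC=10
Step 11: PC=10 exec 'ADD A, 2'. After: A=6 B=10 C=3 D=7 ZF=0 PC=11
Step 12: PC=11 exec 'HALT'. After: A=6 B=10 C=3 D=7 ZF=0 PC=11 HALTED

Answer: 6 10 3 7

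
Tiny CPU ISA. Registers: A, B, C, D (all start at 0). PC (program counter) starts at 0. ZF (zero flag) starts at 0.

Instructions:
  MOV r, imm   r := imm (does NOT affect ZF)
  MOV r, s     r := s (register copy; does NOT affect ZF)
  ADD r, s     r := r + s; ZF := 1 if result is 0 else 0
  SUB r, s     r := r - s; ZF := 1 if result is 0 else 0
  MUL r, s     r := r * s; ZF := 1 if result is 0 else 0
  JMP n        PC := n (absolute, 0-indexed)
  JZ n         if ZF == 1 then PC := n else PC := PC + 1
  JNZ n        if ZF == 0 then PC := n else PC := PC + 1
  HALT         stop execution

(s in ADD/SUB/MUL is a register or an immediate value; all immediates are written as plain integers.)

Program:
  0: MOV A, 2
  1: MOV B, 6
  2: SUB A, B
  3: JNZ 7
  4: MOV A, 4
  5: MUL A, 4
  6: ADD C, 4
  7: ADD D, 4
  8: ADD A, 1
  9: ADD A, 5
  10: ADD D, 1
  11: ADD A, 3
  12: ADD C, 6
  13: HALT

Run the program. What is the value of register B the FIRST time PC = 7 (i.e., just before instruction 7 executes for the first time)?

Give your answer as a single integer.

Step 1: PC=0 exec 'MOV A, 2'. After: A=2 B=0 C=0 D=0 ZF=0 PC=1
Step 2: PC=1 exec 'MOV B, 6'. After: A=2 B=6 C=0 D=0 ZF=0 PC=2
Step 3: PC=2 exec 'SUB A, B'. After: A=-4 B=6 C=0 D=0 ZF=0 PC=3
Step 4: PC=3 exec 'JNZ 7'. After: A=-4 B=6 C=0 D=0 ZF=0 PC=7
First time PC=7: B=6

6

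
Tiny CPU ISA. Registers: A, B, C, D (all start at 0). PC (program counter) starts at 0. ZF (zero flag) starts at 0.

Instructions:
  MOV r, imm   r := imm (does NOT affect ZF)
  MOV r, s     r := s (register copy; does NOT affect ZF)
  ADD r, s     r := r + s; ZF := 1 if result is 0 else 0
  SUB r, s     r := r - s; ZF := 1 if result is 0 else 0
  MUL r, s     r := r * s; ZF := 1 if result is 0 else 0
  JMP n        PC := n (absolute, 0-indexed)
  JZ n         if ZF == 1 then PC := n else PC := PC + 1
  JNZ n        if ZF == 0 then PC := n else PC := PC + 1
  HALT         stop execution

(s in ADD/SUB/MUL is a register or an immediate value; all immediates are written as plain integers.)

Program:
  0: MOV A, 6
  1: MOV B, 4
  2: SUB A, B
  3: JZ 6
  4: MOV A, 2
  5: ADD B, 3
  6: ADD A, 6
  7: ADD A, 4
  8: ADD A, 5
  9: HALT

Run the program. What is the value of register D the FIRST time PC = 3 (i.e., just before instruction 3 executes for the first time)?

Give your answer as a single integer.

Step 1: PC=0 exec 'MOV A, 6'. After: A=6 B=0 C=0 D=0 ZF=0 PC=1
Step 2: PC=1 exec 'MOV B, 4'. After: A=6 B=4 C=0 D=0 ZF=0 PC=2
Step 3: PC=2 exec 'SUB A, B'. After: A=2 B=4 C=0 D=0 ZF=0 PC=3
First time PC=3: D=0

0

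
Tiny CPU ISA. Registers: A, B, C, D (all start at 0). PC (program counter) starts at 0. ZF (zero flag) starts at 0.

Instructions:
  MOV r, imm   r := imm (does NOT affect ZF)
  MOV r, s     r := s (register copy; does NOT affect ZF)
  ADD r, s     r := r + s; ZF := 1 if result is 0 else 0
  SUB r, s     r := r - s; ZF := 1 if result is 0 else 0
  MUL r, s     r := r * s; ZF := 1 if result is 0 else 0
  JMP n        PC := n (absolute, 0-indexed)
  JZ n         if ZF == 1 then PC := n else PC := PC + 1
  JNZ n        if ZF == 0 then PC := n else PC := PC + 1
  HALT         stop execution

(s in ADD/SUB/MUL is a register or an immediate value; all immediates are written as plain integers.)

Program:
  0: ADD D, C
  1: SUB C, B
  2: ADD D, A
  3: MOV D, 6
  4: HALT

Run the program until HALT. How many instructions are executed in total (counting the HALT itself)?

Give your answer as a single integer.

Answer: 5

Derivation:
Step 1: PC=0 exec 'ADD D, C'. After: A=0 B=0 C=0 D=0 ZF=1 PC=1
Step 2: PC=1 exec 'SUB C, B'. After: A=0 B=0 C=0 D=0 ZF=1 PC=2
Step 3: PC=2 exec 'ADD D, A'. After: A=0 B=0 C=0 D=0 ZF=1 PC=3
Step 4: PC=3 exec 'MOV D, 6'. After: A=0 B=0 C=0 D=6 ZF=1 PC=4
Step 5: PC=4 exec 'HALT'. After: A=0 B=0 C=0 D=6 ZF=1 PC=4 HALTED
Total instructions executed: 5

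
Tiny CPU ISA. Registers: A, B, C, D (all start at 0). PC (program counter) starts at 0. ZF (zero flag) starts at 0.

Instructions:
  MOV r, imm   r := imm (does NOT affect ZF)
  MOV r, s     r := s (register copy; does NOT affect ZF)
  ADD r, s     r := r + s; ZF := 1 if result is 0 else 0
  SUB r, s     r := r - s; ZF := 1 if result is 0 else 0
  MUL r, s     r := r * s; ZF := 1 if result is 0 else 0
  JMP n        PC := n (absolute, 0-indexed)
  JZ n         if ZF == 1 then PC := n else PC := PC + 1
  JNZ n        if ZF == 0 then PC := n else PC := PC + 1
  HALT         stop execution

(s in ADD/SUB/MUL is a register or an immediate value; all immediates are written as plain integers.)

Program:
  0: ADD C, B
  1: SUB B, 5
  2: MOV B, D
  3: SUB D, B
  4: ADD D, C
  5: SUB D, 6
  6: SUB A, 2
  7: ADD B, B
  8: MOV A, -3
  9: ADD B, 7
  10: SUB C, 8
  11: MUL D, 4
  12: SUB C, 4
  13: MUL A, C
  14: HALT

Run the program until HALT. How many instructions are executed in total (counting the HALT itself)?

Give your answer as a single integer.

Answer: 15

Derivation:
Step 1: PC=0 exec 'ADD C, B'. After: A=0 B=0 C=0 D=0 ZF=1 PC=1
Step 2: PC=1 exec 'SUB B, 5'. After: A=0 B=-5 C=0 D=0 ZF=0 PC=2
Step 3: PC=2 exec 'MOV B, D'. After: A=0 B=0 C=0 D=0 ZF=0 PC=3
Step 4: PC=3 exec 'SUB D, B'. After: A=0 B=0 C=0 D=0 ZF=1 PC=4
Step 5: PC=4 exec 'ADD D, C'. After: A=0 B=0 C=0 D=0 ZF=1 PC=5
Step 6: PC=5 exec 'SUB D, 6'. After: A=0 B=0 C=0 D=-6 ZF=0 PC=6
Step 7: PC=6 exec 'SUB A, 2'. After: A=-2 B=0 C=0 D=-6 ZF=0 PC=7
Step 8: PC=7 exec 'ADD B, B'. After: A=-2 B=0 C=0 D=-6 ZF=1 PC=8
Step 9: PC=8 exec 'MOV A, -3'. After: A=-3 B=0 C=0 D=-6 ZF=1 PC=9
Step 10: PC=9 exec 'ADD B, 7'. After: A=-3 B=7 C=0 D=-6 ZF=0 PC=10
Step 11: PC=10 exec 'SUB C, 8'. After: A=-3 B=7 C=-8 D=-6 ZF=0 PC=11
Step 12: PC=11 exec 'MUL D, 4'. After: A=-3 B=7 C=-8 D=-24 ZF=0 PC=12
Step 13: PC=12 exec 'SUB C, 4'. After: A=-3 B=7 C=-12 D=-24 ZF=0 PC=13
Step 14: PC=13 exec 'MUL A, C'. After: A=36 B=7 C=-12 D=-24 ZF=0 PC=14
Step 15: PC=14 exec 'HALT'. After: A=36 B=7 C=-12 D=-24 ZF=0 PC=14 HALTED
Total instructions executed: 15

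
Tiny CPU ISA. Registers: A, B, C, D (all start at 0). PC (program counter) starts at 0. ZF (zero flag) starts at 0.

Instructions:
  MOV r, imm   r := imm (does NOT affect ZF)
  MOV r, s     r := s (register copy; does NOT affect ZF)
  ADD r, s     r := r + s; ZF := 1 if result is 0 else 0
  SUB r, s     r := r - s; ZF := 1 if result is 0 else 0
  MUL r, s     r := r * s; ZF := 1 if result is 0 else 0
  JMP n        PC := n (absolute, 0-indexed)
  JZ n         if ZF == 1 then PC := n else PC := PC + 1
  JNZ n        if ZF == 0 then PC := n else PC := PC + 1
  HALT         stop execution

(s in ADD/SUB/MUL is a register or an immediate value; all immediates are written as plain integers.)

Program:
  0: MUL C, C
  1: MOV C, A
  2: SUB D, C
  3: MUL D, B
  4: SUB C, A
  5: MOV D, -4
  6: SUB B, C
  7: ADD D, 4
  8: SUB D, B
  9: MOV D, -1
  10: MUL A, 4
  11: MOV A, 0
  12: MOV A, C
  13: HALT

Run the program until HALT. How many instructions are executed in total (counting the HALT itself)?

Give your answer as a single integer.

Answer: 14

Derivation:
Step 1: PC=0 exec 'MUL C, C'. After: A=0 B=0 C=0 D=0 ZF=1 PC=1
Step 2: PC=1 exec 'MOV C, A'. After: A=0 B=0 C=0 D=0 ZF=1 PC=2
Step 3: PC=2 exec 'SUB D, C'. After: A=0 B=0 C=0 D=0 ZF=1 PC=3
Step 4: PC=3 exec 'MUL D, B'. After: A=0 B=0 C=0 D=0 ZF=1 PC=4
Step 5: PC=4 exec 'SUB C, A'. After: A=0 B=0 C=0 D=0 ZF=1 PC=5
Step 6: PC=5 exec 'MOV D, -4'. After: A=0 B=0 C=0 D=-4 ZF=1 PC=6
Step 7: PC=6 exec 'SUB B, C'. After: A=0 B=0 C=0 D=-4 ZF=1 PC=7
Step 8: PC=7 exec 'ADD D, 4'. After: A=0 B=0 C=0 D=0 ZF=1 PC=8
Step 9: PC=8 exec 'SUB D, B'. After: A=0 B=0 C=0 D=0 ZF=1 PC=9
Step 10: PC=9 exec 'MOV D, -1'. After: A=0 B=0 C=0 D=-1 ZF=1 PC=10
Step 11: PC=10 exec 'MUL A, 4'. After: A=0 B=0 C=0 D=-1 ZF=1 PC=11
Step 12: PC=11 exec 'MOV A, 0'. After: A=0 B=0 C=0 D=-1 ZF=1 PC=12
Step 13: PC=12 exec 'MOV A, C'. After: A=0 B=0 C=0 D=-1 ZF=1 PC=13
Step 14: PC=13 exec 'HALT'. After: A=0 B=0 C=0 D=-1 ZF=1 PC=13 HALTED
Total instructions executed: 14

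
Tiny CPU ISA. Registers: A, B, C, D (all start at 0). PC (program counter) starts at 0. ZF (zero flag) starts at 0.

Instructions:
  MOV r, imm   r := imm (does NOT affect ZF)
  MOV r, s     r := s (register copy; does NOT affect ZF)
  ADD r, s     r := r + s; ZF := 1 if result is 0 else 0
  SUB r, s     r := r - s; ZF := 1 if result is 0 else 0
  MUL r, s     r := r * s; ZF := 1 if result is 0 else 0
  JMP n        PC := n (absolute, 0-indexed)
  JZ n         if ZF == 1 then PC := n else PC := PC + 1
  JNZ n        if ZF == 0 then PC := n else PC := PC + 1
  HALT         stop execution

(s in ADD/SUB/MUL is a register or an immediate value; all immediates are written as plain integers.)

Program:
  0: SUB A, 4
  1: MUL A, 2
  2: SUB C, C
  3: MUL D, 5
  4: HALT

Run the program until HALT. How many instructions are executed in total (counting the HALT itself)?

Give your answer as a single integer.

Answer: 5

Derivation:
Step 1: PC=0 exec 'SUB A, 4'. After: A=-4 B=0 C=0 D=0 ZF=0 PC=1
Step 2: PC=1 exec 'MUL A, 2'. After: A=-8 B=0 C=0 D=0 ZF=0 PC=2
Step 3: PC=2 exec 'SUB C, C'. After: A=-8 B=0 C=0 D=0 ZF=1 PC=3
Step 4: PC=3 exec 'MUL D, 5'. After: A=-8 B=0 C=0 D=0 ZF=1 PC=4
Step 5: PC=4 exec 'HALT'. After: A=-8 B=0 C=0 D=0 ZF=1 PC=4 HALTED
Total instructions executed: 5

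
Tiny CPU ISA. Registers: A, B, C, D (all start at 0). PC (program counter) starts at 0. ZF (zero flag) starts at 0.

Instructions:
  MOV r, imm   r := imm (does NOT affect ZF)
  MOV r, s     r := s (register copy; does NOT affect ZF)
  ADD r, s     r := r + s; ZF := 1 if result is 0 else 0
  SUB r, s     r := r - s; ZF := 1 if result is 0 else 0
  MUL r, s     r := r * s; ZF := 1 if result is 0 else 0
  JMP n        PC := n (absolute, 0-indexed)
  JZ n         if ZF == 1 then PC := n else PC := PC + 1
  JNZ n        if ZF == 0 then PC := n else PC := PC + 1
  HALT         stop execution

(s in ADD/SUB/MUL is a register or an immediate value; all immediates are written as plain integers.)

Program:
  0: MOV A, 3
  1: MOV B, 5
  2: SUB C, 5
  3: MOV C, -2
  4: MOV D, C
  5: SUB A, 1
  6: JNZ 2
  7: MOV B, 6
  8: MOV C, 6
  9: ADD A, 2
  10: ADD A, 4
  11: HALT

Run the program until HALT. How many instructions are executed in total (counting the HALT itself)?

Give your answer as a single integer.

Step 1: PC=0 exec 'MOV A, 3'. After: A=3 B=0 C=0 D=0 ZF=0 PC=1
Step 2: PC=1 exec 'MOV B, 5'. After: A=3 B=5 C=0 D=0 ZF=0 PC=2
Step 3: PC=2 exec 'SUB C, 5'. After: A=3 B=5 C=-5 D=0 ZF=0 PC=3
Step 4: PC=3 exec 'MOV C, -2'. After: A=3 B=5 C=-2 D=0 ZF=0 PC=4
Step 5: PC=4 exec 'MOV D, C'. After: A=3 B=5 C=-2 D=-2 ZF=0 PC=5
Step 6: PC=5 exec 'SUB A, 1'. After: A=2 B=5 C=-2 D=-2 ZF=0 PC=6
Step 7: PC=6 exec 'JNZ 2'. After: A=2 B=5 C=-2 D=-2 ZF=0 PC=2
Step 8: PC=2 exec 'SUB C, 5'. After: A=2 B=5 C=-7 D=-2 ZF=0 PC=3
Step 9: PC=3 exec 'MOV C, -2'. After: A=2 B=5 C=-2 D=-2 ZF=0 PC=4
Step 10: PC=4 exec 'MOV D, C'. After: A=2 B=5 C=-2 D=-2 ZF=0 PC=5
Step 11: PC=5 exec 'SUB A, 1'. After: A=1 B=5 C=-2 D=-2 ZF=0 PC=6
Step 12: PC=6 exec 'JNZ 2'. After: A=1 B=5 C=-2 D=-2 ZF=0 PC=2
Step 13: PC=2 exec 'SUB C, 5'. After: A=1 B=5 C=-7 D=-2 ZF=0 PC=3
Step 14: PC=3 exec 'MOV C, -2'. After: A=1 B=5 C=-2 D=-2 ZF=0 PC=4
Step 15: PC=4 exec 'MOV D, C'. After: A=1 B=5 C=-2 D=-2 ZF=0 PC=5
Step 16: PC=5 exec 'SUB A, 1'. After: A=0 B=5 C=-2 D=-2 ZF=1 PC=6
Step 17: PC=6 exec 'JNZ 2'. After: A=0 B=5 C=-2 D=-2 ZF=1 PC=7
Step 18: PC=7 exec 'MOV B, 6'. After: A=0 B=6 C=-2 D=-2 ZF=1 PC=8
Step 19: PC=8 exec 'MOV C, 6'. After: A=0 B=6 C=6 D=-2 ZF=1 PC=9
Step 20: PC=9 exec 'ADD A, 2'. After: A=2 B=6 C=6 D=-2 ZF=0 PC=10
Step 21: PC=10 exec 'ADD A, 4'. After: A=6 B=6 C=6 D=-2 ZF=0 PC=11
Step 22: PC=11 exec 'HALT'. After: A=6 B=6 C=6 D=-2 ZF=0 PC=11 HALTED
Total instructions executed: 22

Answer: 22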